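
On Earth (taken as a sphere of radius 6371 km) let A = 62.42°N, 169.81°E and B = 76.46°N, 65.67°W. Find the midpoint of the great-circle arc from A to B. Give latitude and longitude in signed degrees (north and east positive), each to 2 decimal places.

Central angle δ = 0.6430 rad. Interpolating on the sphere with fraction f = 0.5:
P = [sin((1−f)δ)·A + sin(fδ)·B] / sin δ = 0.5270·A + 0.5270·B in Cartesian coordinates,
giving P = (-0.1893, -0.0693, 0.9795), i.e. latitude 78.37°, longitude -159.91°.

78.37°, -159.91°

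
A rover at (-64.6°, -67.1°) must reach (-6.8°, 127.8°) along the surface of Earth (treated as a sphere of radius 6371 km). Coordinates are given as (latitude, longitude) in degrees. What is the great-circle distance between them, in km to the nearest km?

11980 km

In radians: φ₁ = -1.1275, φ₂ = -0.1187, Δλ = -165.100° = -2.8815 rad.
Haversine: a = sin²(Δφ/2) + cos φ₁ cos φ₂ sin²(Δλ/2) = 0.2336 + (0.4289)(0.9930)(0.9832) = 0.65232.
Central angle c = 2·arcsin(√a) = 1.88035 rad.
Distance = R·c = 6371 × 1.8804 ≈ 11980 km.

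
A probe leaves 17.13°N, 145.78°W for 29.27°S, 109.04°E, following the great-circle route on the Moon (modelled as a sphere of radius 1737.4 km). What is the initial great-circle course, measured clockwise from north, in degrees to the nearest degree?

245°

With φ₁ = 0.2990, φ₂ = -0.5109, Δλ = -1.8357 rad, the forward-azimuth formula gives
θ = atan2( sin Δλ cos φ₂ , cos φ₁ sin φ₂ − sin φ₁ cos φ₂ cos Δλ ) = atan2(-0.8419, -0.4000) = -115.41°.
Adding 360° brings this into [0°, 360°): 245°.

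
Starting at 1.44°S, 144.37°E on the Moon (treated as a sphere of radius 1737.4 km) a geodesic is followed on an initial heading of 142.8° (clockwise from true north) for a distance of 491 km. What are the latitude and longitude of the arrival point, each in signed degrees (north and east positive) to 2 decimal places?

-14.25°, 154.39°

Angular distance δ = d/R = 491/1737.4 = 0.28261 rad; initial bearing θ = 2.4923 rad.
sin φ₂ = sin φ₁ cos δ + cos φ₁ sin δ cos θ = (-0.0251)(0.9603) + (0.9997)(0.2789)(-0.7965) = -0.2462, so φ₂ = -14.25°.
Δλ = atan2(sin θ sin δ cos φ₁, cos δ − sin φ₁ sin φ₂) = atan2(0.1685, 0.9541) = 10.018°.
λ₂ = 144.370° + 10.018° = 154.39°.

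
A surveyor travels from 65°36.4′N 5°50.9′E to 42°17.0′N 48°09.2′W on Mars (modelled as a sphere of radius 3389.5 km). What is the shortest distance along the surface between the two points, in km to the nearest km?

Let φ₁ = 1.1451 rad, φ₂ = 0.7380 rad, and Δλ = -0.9425 rad.
cos c = sin φ₁ sin φ₂ + cos φ₁ cos φ₂ cos Δλ = (0.9107)(0.6728) + (0.4130)(0.7398)(0.5878) = 0.79233,
so c = arccos(0.79233) = 0.65618 rad.
Distance = R·c = 3389.5 × 0.6562 ≈ 2224 km.

2224 km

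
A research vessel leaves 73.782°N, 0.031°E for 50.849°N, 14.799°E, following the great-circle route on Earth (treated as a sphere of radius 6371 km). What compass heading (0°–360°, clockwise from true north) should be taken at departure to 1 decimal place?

With φ₁ = 1.2877, φ₂ = 0.8875, Δλ = 0.2578 rad, the forward-azimuth formula gives
θ = atan2( sin Δλ cos φ₂ , cos φ₁ sin φ₂ − sin φ₁ cos φ₂ cos Δλ ) = atan2(0.1609, -0.3696) = 156.47°.
So the initial bearing is 156.5°.

156.5°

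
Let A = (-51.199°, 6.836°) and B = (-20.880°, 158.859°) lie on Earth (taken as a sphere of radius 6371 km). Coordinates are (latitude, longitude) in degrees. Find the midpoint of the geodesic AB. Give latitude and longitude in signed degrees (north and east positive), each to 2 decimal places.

-67.04°, 121.20°

Central angle δ = 1.8124 rad. Interpolating on the sphere with fraction f = 0.5:
P = [sin((1−f)δ)·A + sin(fδ)·B] / sin δ = 0.8107·A + 0.8107·B in Cartesian coordinates,
giving P = (-0.2021, 0.3337, -0.9208), i.e. latitude -67.04°, longitude 121.20°.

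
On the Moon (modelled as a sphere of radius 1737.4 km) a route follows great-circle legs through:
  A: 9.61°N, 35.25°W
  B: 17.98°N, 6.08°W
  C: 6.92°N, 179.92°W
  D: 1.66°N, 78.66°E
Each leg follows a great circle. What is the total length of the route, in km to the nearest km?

8642 km

Leg A→B: central angle 0.5148 rad, distance 894.3 km.
Leg B→C: central angle 2.6942 rad, distance 4681.0 km.
Leg C→D: central angle 1.7650 rad, distance 3066.5 km.
Total: 894.3 + 4681.0 + 3066.5 ≈ 8642 km.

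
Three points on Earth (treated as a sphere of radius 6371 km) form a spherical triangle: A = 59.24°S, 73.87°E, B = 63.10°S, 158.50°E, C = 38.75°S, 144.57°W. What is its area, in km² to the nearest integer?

5195406 km²

Side lengths (central angles): a = 0.7216, b = 1.3434, c = 0.6633 rad; semiperimeter s = 1.3641.
By l'Huilier's theorem, tan(E/4) = √[tan(s/2) tan((s−a)/2) tan((s−b)/2) tan((s−c)/2)], giving spherical excess E = 0.1280 rad.
Area = E·R² = 0.1280 × (6371)² ≈ 5195406 km².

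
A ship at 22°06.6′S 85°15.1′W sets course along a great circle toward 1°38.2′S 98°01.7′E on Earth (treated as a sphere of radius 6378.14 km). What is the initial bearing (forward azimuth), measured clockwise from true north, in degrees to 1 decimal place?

With φ₁ = -0.3859, φ₂ = -0.0286, Δλ = -3.0843 rad, the forward-azimuth formula gives
θ = atan2( sin Δλ cos φ₂ , cos φ₁ sin φ₂ − sin φ₁ cos φ₂ cos Δλ ) = atan2(-0.0572, -0.4021) = -171.90°.
Adding 360° brings this into [0°, 360°): 188.1°.

188.1°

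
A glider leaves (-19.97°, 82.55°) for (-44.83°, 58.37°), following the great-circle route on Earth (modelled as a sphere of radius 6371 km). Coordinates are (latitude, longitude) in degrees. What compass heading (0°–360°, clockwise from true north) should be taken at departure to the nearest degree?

213°

With φ₁ = -0.3485, φ₂ = -0.7824, Δλ = -0.4220 rad, the forward-azimuth formula gives
θ = atan2( sin Δλ cos φ₂ , cos φ₁ sin φ₂ − sin φ₁ cos φ₂ cos Δλ ) = atan2(-0.2905, -0.4417) = -146.67°.
Adding 360° brings this into [0°, 360°): 213°.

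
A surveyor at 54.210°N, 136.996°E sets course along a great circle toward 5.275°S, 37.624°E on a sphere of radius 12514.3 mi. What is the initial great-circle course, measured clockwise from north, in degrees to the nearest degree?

275°

With φ₁ = 0.9461, φ₂ = -0.0921, Δλ = -1.7344 rad, the forward-azimuth formula gives
θ = atan2( sin Δλ cos φ₂ , cos φ₁ sin φ₂ − sin φ₁ cos φ₂ cos Δλ ) = atan2(-0.9825, 0.0778) = -85.47°.
Adding 360° brings this into [0°, 360°): 275°.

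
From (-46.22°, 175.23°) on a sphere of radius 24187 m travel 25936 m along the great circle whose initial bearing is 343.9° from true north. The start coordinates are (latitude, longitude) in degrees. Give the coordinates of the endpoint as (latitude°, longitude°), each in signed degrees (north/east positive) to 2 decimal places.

Angular distance δ = d/R = 25936/24187 = 1.07231 rad; initial bearing θ = 6.0022 rad.
sin φ₂ = sin φ₁ cos δ + cos φ₁ sin δ cos θ = (-0.7220)(0.4781) + (0.6919)(0.8783)(0.9608) = 0.2387, so φ₂ = 13.81°.
Δλ = atan2(sin θ sin δ cos φ₁, cos δ − sin φ₁ sin φ₂) = atan2(-0.1685, 0.6504) = -14.526°.
λ₂ = 175.230° − 14.526° = 160.70°.

13.81°, 160.70°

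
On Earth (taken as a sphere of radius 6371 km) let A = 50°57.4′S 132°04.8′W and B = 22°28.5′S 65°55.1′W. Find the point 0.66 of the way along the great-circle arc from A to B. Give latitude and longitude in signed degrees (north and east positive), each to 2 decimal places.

-36.01°, -82.37°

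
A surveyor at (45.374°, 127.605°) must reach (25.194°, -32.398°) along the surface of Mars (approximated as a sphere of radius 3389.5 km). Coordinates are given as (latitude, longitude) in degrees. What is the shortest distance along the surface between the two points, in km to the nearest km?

6337 km

In radians: φ₁ = 0.7919, φ₂ = 0.4397, Δλ = -160.003° = -2.7926 rad.
Haversine: a = sin²(Δφ/2) + cos φ₁ cos φ₂ sin²(Δλ/2) = 0.0307 + (0.7025)(0.9049)(0.9699) = 0.64718.
Central angle c = 2·arcsin(√a) = 1.86959 rad.
Distance = R·c = 3389.5 × 1.8696 ≈ 6337 km.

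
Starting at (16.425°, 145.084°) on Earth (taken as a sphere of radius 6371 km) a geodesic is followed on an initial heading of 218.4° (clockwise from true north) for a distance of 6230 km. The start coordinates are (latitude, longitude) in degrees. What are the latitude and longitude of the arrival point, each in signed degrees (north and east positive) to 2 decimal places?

-27.74°, 109.49°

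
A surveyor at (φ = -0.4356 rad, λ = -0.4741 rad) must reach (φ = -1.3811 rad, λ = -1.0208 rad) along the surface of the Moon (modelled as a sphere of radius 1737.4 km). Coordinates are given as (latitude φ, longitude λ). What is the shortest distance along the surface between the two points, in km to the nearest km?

1696 km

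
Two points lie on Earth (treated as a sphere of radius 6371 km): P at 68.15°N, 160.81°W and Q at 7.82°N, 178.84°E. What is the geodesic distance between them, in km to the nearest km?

Let φ₁ = 1.1894 rad, φ₂ = 0.1365 rad, and Δλ = -0.3552 rad.
cos c = sin φ₁ sin φ₂ + cos φ₁ cos φ₂ cos Δλ = (0.9282)(0.1361) + (0.3722)(0.9907)(0.9376) = 0.47199,
so c = arccos(0.47199) = 1.07925 rad.
Distance = R·c = 6371 × 1.0792 ≈ 6876 km.

6876 km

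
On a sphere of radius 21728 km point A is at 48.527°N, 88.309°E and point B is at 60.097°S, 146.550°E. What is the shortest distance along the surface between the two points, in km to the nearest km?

44903 km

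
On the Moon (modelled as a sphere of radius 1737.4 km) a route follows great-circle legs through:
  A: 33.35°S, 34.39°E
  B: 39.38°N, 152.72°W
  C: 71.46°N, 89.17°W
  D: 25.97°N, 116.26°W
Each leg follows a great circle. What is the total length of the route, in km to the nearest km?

Leg A→B: central angle 2.9966 rad, distance 5206.2 km.
Leg B→C: central angle 0.7799 rad, distance 1354.9 km.
Leg C→D: central angle 0.8370 rad, distance 1454.3 km.
Total: 5206.2 + 1354.9 + 1454.3 ≈ 8015 km.

8015 km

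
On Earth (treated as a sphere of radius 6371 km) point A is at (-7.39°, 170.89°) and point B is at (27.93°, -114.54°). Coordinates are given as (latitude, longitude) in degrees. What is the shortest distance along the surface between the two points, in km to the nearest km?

8901 km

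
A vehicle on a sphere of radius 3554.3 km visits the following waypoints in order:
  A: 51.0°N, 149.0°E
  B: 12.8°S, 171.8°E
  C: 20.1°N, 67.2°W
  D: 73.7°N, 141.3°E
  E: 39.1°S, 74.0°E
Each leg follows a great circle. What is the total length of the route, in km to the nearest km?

24554 km

Leg A→B: central angle 1.1663 rad, distance 4145.4 km.
Leg B→C: central angle 2.1505 rad, distance 7643.6 km.
Leg C→D: central angle 1.4724 rad, distance 5233.4 km.
Leg D→E: central angle 2.1191 rad, distance 7532.0 km.
Total: 4145.4 + 7643.6 + 5233.4 + 7532.0 ≈ 24554 km.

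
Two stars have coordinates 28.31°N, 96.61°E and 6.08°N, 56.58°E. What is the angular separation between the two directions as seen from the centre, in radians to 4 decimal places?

Let φ₁ = 0.4941 rad, φ₂ = 0.1061 rad, and Δλ = -0.6987 rad.
Haversine: a = sin²(Δφ/2) + cos φ₁ cos φ₂ sin²(Δλ/2) = 0.0372 + (0.8804)(0.9944)(0.1171) = 0.13972.
Central angle c = 2·arcsin(√a) = 0.76618 rad.
So the angular separation is 0.7662 rad.

0.7662 rad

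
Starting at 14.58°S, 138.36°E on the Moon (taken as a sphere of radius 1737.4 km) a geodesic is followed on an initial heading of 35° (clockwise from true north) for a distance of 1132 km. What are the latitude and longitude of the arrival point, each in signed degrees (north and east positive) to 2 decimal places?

Angular distance δ = d/R = 1132/1737.4 = 0.65155 rad; initial bearing θ = 0.6109 rad.
sin φ₂ = sin φ₁ cos δ + cos φ₁ sin δ cos θ = (-0.2517)(0.7951) + (0.9678)(0.6064)(0.8192) = 0.2806, so φ₂ = 16.30°.
Δλ = atan2(sin θ sin δ cos φ₁, cos δ − sin φ₁ sin φ₂) = atan2(0.3366, 0.8658) = 21.247°.
λ₂ = 138.360° + 21.247° = 159.61°.

16.30°, 159.61°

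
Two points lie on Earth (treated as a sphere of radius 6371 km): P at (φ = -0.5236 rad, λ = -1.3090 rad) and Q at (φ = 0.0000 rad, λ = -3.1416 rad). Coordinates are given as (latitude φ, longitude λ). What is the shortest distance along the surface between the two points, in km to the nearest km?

11448 km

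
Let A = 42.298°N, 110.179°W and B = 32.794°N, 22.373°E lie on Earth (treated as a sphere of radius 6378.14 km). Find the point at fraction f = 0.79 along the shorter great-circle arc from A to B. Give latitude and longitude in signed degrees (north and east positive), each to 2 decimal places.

48.27°, 6.43°

The central angle between A and B is δ = 1.6268 rad.
With f = 0.79, the slerp weights are sin((1−f)δ)/sin δ = 0.3355 and sin(fδ)/sin δ = 0.9610.
Weighted sum of the unit vectors: (0.3355)·(-0.2551,-0.6943,0.6730) + (0.9610)·(0.7773,0.3200,0.5416) = (0.6614, 0.0745, 0.7463).
Converting back: φ = atan2(z, √(x²+y²)) = 48.27°, λ = atan2(y, x) = 6.43°.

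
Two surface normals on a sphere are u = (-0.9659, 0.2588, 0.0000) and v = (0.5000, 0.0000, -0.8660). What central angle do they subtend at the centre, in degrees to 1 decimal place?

118.9°

u·v = -0.4829; |u| = 1.0000, |v| = 1.0000.
cos θ = (u·v)/(|u||v|) = -0.4830, so θ = 118.9°.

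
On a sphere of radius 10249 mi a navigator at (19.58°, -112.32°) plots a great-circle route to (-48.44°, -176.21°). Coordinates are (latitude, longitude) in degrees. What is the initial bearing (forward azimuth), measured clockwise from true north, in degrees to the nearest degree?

217°

Δλ = -63.890° = -1.1151 rad.
y = sin Δλ · cos φ₂ = (-0.8980)(0.6634) = -0.5957
x = cos φ₁ sin φ₂ − sin φ₁ cos φ₂ cos Δλ = (0.9422)(-0.7483) − (0.3351)(0.6634)(0.4401) = -0.8028
θ = atan2(y, x) = -143.42°; adding 360° gives 217°.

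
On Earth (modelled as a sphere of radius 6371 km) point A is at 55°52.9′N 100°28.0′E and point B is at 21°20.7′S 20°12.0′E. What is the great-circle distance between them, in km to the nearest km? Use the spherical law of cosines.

Let φ₁ = 0.9753 rad, φ₂ = -0.3725 rad, and Δλ = -1.4009 rad.
cos c = sin φ₁ sin φ₂ + cos φ₁ cos φ₂ cos Δλ = (0.8279)(-0.3640) + (0.5609)(0.9314)(0.1691) = -0.21301,
so c = arccos(-0.21301) = 1.78545 rad.
Distance = R·c = 6371 × 1.7855 ≈ 11375 km.

11375 km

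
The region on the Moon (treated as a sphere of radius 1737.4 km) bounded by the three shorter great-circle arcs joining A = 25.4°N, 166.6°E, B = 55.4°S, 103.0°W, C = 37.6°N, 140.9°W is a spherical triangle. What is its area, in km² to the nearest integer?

3056530 km²

Side lengths (central angles): a = 1.7186, b = 0.7990, c = 1.9355 rad; semiperimeter s = 2.2265.
By l'Huilier's theorem, tan(E/4) = √[tan(s/2) tan((s−a)/2) tan((s−b)/2) tan((s−c)/2)], giving spherical excess E = 1.0126 rad.
Area = E·R² = 1.0126 × (1737.4)² ≈ 3056530 km².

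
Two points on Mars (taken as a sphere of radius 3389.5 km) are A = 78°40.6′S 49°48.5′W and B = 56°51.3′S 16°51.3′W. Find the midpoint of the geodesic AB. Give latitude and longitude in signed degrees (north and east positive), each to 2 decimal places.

-68.41°, -25.39°

The central angle between A and B is δ = 0.4249 rad.
With f = 0.5, the slerp weights are sin((1−f)δ)/sin δ = 0.5115 and sin(fδ)/sin δ = 0.5115.
Weighted sum of the unit vectors: (0.5115)·(0.1267,-0.1500,-0.9805) + (0.5115)·(0.5233,-0.1585,-0.8373) = (0.3325, -0.1578, -0.9298).
Converting back: φ = atan2(z, √(x²+y²)) = -68.41°, λ = atan2(y, x) = -25.39°.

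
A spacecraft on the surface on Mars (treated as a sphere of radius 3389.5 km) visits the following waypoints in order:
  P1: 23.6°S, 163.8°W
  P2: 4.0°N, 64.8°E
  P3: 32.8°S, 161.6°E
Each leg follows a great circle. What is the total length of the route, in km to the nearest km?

13435 km

Leg P1→P2: central angle 2.2555 rad, distance 7645.1 km.
Leg P2→P3: central angle 1.7083 rad, distance 5790.3 km.
Total: 7645.1 + 5790.3 ≈ 13435 km.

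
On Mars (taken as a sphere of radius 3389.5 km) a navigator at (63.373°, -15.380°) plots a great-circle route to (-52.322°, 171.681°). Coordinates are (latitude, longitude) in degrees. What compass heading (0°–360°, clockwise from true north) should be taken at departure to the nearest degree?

Δλ = -172.939° = -3.0184 rad.
y = sin Δλ · cos φ₂ = (-0.1229)(0.6112) = -0.0751
x = cos φ₁ sin φ₂ − sin φ₁ cos φ₂ cos Δλ = (0.4482)(-0.7915) − (0.8939)(0.6112)(-0.9924) = 0.1875
θ = atan2(y, x) = -21.83°; adding 360° gives 338°.

338°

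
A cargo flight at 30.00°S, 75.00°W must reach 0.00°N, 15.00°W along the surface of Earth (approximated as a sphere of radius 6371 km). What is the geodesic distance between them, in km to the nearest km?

7154 km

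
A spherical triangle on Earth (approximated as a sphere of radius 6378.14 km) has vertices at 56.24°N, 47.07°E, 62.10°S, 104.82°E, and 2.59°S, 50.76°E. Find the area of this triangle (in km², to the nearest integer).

Side lengths (central angles): a = 1.2511, b = 1.0281, c = 2.2093 rad; semiperimeter s = 2.2442.
By l'Huilier's theorem, tan(E/4) = √[tan(s/2) tan((s−a)/2) tan((s−b)/2) tan((s−c)/2)], giving spherical excess E = 0.4660 rad.
Area = E·R² = 0.4660 × (6378.14)² ≈ 18956475 km².

18956475 km²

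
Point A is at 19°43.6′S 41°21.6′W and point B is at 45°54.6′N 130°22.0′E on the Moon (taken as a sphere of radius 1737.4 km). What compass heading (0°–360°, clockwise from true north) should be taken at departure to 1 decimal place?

12.7°

Δλ = 171.727° = 2.9972 rad.
y = sin Δλ · cos φ₂ = (0.1439)(0.6958) = 0.1001
x = cos φ₁ sin φ₂ − sin φ₁ cos φ₂ cos Δλ = (0.9413)(0.7182) − (-0.3375)(0.6958)(-0.9896) = 0.4437
θ = atan2(y, x) = 12.72°, so the bearing is 12.7°.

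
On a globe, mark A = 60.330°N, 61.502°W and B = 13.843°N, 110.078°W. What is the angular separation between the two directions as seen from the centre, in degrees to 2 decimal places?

58.27°

Let φ₁ = 1.0530 rad, φ₂ = 0.2416 rad, and Δλ = -0.8478 rad.
cos c = sin φ₁ sin φ₂ + cos φ₁ cos φ₂ cos Δλ = (0.8689)(0.2393) + (0.4950)(0.9710)(0.6616) = 0.52589,
so c = arccos(0.52589) = 1.01704 rad.
So the angular separation is 58.27°.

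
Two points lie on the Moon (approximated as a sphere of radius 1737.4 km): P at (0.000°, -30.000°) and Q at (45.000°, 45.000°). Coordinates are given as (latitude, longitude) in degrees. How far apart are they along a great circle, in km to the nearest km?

With latitudes φ₁ = 0.000°, φ₂ = 45.000° and longitude difference Δλ = 75.000°:
cos c = sin φ₁ sin φ₂ + cos φ₁ cos φ₂ cos Δλ = (0.0000)(0.7071) + (1.0000)(0.7071)(0.2588) = 0.18301,
so c = arccos(0.18301) = 1.38675 rad.
Distance = R·c = 1737.4 × 1.3867 ≈ 2409 km.

2409 km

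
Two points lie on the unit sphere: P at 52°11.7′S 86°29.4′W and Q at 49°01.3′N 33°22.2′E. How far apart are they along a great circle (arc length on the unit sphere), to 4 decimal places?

2.4925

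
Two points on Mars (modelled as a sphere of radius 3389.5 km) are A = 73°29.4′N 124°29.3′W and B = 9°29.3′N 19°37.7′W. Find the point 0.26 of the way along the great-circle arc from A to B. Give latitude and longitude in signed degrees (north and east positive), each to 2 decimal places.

66.83°, -58.23°

Central angle δ = 1.4845 rad. Interpolating on the sphere with fraction f = 0.26:
P = [sin((1−f)δ)·A + sin(fδ)·B] / sin δ = 0.8939·A + 0.3779·B in Cartesian coordinates,
giving P = (0.2072, -0.3346, 0.9193), i.e. latitude 66.83°, longitude -58.23°.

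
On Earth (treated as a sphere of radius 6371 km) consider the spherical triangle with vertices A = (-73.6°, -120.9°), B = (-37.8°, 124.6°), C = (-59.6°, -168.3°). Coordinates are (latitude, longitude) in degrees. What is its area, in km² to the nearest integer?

Side lengths (central angles): a = 0.8172, b = 0.3920, c = 1.0524 rad; semiperimeter s = 1.1309.
By l'Huilier's theorem, tan(E/4) = √[tan(s/2) tan((s−a)/2) tan((s−b)/2) tan((s−c)/2)], giving spherical excess E = 0.1561 rad.
Area = E·R² = 0.1561 × (6371)² ≈ 6335078 km².

6335078 km²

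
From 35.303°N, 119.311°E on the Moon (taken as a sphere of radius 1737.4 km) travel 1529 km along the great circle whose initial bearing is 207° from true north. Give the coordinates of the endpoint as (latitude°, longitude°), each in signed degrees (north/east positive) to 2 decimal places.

-11.09°, 98.42°

Angular distance δ = d/R = 1529/1737.4 = 0.88005 rad; initial bearing θ = 3.6128 rad.
sin φ₂ = sin φ₁ cos δ + cos φ₁ sin δ cos θ = (0.5779)(0.6371) + (0.8161)(0.7708)(-0.8910) = -0.1923, so φ₂ = -11.09°.
Δλ = atan2(sin θ sin δ cos φ₁, cos δ − sin φ₁ sin φ₂) = atan2(-0.2856, 0.7482) = -20.890°.
λ₂ = 119.311° − 20.890° = 98.42°.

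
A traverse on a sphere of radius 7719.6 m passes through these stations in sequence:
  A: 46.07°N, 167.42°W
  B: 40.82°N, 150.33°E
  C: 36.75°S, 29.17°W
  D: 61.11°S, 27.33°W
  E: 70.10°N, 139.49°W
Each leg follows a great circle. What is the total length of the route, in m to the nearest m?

Leg A→B: central angle 0.5367 rad, distance 4142.9 m.
Leg B→C: central angle 3.0702 rad, distance 23701.0 m.
Leg C→D: central angle 0.4256 rad, distance 3285.8 m.
Leg D→E: central angle 2.6579 rad, distance 20518.1 m.
Total: 4142.9 + 23701.0 + 3285.8 + 20518.1 ≈ 51648 m.

51648 m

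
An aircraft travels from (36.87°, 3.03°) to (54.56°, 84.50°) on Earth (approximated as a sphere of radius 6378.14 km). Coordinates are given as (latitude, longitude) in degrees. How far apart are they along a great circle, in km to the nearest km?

6246 km

Let φ₁ = 0.6435 rad, φ₂ = 0.9523 rad, and Δλ = 1.4219 rad.
cos c = sin φ₁ sin φ₂ + cos φ₁ cos φ₂ cos Δλ = (0.6000)(0.8147) + (0.8000)(0.5799)(0.1483) = 0.55764,
so c = arccos(0.55764) = 0.97926 rad.
Distance = R·c = 6378.14 × 0.9793 ≈ 6246 km.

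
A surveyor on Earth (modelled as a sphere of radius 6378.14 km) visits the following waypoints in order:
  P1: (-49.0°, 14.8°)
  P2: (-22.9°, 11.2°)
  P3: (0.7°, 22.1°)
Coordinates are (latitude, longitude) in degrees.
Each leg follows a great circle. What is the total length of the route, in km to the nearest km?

Leg P1→P2: central angle 0.4582 rad, distance 2922.7 km.
Leg P2→P3: central angle 0.4516 rad, distance 2880.4 km.
Total: 2922.7 + 2880.4 ≈ 5803 km.

5803 km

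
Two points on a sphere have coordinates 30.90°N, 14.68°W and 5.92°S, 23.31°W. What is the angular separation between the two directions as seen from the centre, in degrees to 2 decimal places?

Let φ₁ = 0.5393 rad, φ₂ = -0.1033 rad, and Δλ = -0.1506 rad.
cos c = sin φ₁ sin φ₂ + cos φ₁ cos φ₂ cos Δλ = (0.5135)(-0.1031) + (0.8581)(0.9947)(0.9887) = 0.79086,
so c = arccos(0.79086) = 0.65859 rad.
So the angular separation is 37.73°.

37.73°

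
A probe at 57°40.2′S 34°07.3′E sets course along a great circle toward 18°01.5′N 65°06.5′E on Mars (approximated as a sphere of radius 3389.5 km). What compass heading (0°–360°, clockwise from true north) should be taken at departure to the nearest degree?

30°

Δλ = 30.987° = 0.5408 rad.
y = sin Δλ · cos φ₂ = (0.5148)(0.9509) = 0.4896
x = cos φ₁ sin φ₂ − sin φ₁ cos φ₂ cos Δλ = (0.5348)(0.3094) − (-0.8450)(0.9509)(0.8573) = 0.8543
θ = atan2(y, x) = 29.81°, so the bearing is 30°.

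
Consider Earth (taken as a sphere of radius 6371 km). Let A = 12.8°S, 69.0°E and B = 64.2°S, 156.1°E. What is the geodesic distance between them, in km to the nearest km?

8588 km

In radians: φ₁ = -0.2234, φ₂ = -1.1205, Δλ = 87.100° = 1.5202 rad.
cos c = sin φ₁ sin φ₂ + cos φ₁ cos φ₂ cos Δλ = (-0.2215)(-0.9003) + (0.9751)(0.4352)(0.0506) = 0.22094,
so c = arccos(0.22094) = 1.34802 rad.
Distance = R·c = 6371 × 1.3480 ≈ 8588 km.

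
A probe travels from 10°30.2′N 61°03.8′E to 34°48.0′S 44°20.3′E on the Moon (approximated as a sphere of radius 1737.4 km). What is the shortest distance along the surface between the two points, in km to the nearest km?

With latitudes φ₁ = 10.503°, φ₂ = -34.800° and longitude difference Δλ = -16.725°:
cos c = sin φ₁ sin φ₂ + cos φ₁ cos φ₂ cos Δλ = (0.1823)(-0.5707) + (0.9832)(0.8211)(0.9577) = 0.66920,
so c = arccos(0.66920) = 0.83767 rad.
Distance = R·c = 1737.4 × 0.8377 ≈ 1455 km.

1455 km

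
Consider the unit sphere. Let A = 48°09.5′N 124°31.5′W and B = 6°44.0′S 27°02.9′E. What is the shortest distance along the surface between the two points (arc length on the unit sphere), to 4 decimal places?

Let φ₁ = 0.8405 rad, φ₂ = -0.1175 rad, and Δλ = 2.6455 rad.
cos c = sin φ₁ sin φ₂ + cos φ₁ cos φ₂ cos Δλ = (0.7450)(-0.1172) + (0.6671)(0.9931)(-0.8794) = -0.66995,
so c = arccos(-0.66995) = 2.30493 rad.
On the unit sphere the arc length equals the central angle: 2.3049.

2.3049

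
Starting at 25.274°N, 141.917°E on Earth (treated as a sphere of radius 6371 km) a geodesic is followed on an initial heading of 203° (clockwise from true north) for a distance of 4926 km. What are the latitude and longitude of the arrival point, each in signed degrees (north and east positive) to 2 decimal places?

-16.01°, 125.42°

Angular distance δ = d/R = 4926/6371 = 0.77319 rad; initial bearing θ = 3.5430 rad.
sin φ₂ = sin φ₁ cos δ + cos φ₁ sin δ cos θ = (0.4269)(0.7157) + (0.9043)(0.6984)(-0.9205) = -0.2758, so φ₂ = -16.01°.
Δλ = atan2(sin θ sin δ cos φ₁, cos δ − sin φ₁ sin φ₂) = atan2(-0.2468, 0.8334) = -16.494°.
λ₂ = 141.917° − 16.494° = 125.42°.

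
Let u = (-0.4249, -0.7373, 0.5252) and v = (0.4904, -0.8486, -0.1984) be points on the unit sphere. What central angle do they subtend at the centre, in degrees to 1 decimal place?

71.8°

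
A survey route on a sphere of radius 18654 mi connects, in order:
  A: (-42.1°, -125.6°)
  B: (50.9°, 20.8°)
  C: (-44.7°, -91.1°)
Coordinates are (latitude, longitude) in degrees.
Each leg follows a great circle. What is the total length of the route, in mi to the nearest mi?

94741 mi

Leg A→B: central angle 2.7142 rad, distance 50630.5 mi.
Leg B→C: central angle 2.3647 rad, distance 44110.5 mi.
Total: 50630.5 + 44110.5 ≈ 94741 mi.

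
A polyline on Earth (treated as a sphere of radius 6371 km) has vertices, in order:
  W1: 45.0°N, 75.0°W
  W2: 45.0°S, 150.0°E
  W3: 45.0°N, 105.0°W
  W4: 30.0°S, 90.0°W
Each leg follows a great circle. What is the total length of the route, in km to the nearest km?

39345 km

Leg W1→W2: central angle 2.5936 rad, distance 16523.6 km.
Leg W2→W3: central angle 2.2516 rad, distance 14344.9 km.
Leg W3→W4: central angle 1.3305 rad, distance 8476.9 km.
Total: 16523.6 + 14344.9 + 8476.9 ≈ 39345 km.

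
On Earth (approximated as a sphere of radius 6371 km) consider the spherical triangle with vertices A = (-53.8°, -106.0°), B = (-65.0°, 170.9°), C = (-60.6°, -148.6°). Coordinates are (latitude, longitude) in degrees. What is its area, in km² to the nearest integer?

1583183 km²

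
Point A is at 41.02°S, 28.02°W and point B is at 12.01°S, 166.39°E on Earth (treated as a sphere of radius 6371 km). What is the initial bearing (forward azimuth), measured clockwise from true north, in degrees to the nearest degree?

197°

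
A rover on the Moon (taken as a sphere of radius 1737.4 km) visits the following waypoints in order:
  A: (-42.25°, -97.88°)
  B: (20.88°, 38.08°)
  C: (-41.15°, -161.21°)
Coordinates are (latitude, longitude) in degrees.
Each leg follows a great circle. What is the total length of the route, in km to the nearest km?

8837 km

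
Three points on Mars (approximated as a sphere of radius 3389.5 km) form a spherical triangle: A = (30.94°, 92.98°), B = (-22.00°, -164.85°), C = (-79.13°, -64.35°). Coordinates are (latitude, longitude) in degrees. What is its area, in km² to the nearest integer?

Side lengths (central angles): a = 1.2281, b = 2.2839, c = 1.9393 rad; semiperimeter s = 2.7257.
By l'Huilier's theorem, tan(E/4) = √[tan(s/2) tan((s−a)/2) tan((s−b)/2) tan((s−c)/2)], giving spherical excess E = 2.2785 rad.
Area = E·R² = 2.2785 × (3389.5)² ≈ 26177019 km².

26177019 km²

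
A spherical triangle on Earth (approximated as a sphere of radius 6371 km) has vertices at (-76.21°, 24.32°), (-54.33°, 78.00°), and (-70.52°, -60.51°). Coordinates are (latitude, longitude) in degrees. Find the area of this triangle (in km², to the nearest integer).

1064678 km²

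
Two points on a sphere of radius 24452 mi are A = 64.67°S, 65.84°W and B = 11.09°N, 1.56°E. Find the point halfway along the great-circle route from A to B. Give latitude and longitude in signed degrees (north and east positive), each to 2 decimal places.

-30.42°, -17.46°

Central angle δ = 1.5833 rad. Interpolating on the sphere with fraction f = 0.5:
P = [sin((1−f)δ)·A + sin(fδ)·B] / sin δ = 0.7116·A + 0.7116·B in Cartesian coordinates,
giving P = (0.8226, -0.2588, -0.5063), i.e. latitude -30.42°, longitude -17.46°.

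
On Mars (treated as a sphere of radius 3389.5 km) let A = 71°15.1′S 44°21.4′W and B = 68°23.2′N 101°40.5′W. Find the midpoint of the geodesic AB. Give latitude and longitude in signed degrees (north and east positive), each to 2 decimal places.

-1.63°, -75.15°

The central angle between A and B is δ = 2.5260 rad.
With f = 0.5, the slerp weights are sin((1−f)δ)/sin δ = 1.6504 and sin(fδ)/sin δ = 1.6504.
Weighted sum of the unit vectors: (1.6504)·(0.2298,-0.2247,-0.9469) + (1.6504)·(-0.0745,-0.3607,0.9297) = (0.2563, -0.9662, -0.0285).
Converting back: φ = atan2(z, √(x²+y²)) = -1.63°, λ = atan2(y, x) = -75.15°.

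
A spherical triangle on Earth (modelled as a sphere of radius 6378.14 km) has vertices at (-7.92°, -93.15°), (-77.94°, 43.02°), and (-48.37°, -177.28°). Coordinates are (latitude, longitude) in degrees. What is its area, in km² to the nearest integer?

32801801 km²

Side lengths (central angles): a = 0.8955, b = 1.3997, c = 1.5853 rad; semiperimeter s = 1.9403.
By l'Huilier's theorem, tan(E/4) = √[tan(s/2) tan((s−a)/2) tan((s−b)/2) tan((s−c)/2)], giving spherical excess E = 0.8063 rad.
Area = E·R² = 0.8063 × (6378.14)² ≈ 32801801 km².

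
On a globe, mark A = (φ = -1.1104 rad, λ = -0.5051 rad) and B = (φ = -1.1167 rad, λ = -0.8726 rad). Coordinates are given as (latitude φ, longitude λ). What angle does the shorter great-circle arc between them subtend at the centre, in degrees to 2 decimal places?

Let φ₁ = -1.1104 rad, φ₂ = -1.1167 rad, and Δλ = -0.3675 rad.
cos c = sin φ₁ sin φ₂ + cos φ₁ cos φ₂ cos Δλ = (-0.8959)(-0.8987) + (0.4443)(0.4387)(0.9332) = 0.98697,
so c = arccos(0.98697) = 0.16163 rad.
So the angular separation is 9.26°.

9.26°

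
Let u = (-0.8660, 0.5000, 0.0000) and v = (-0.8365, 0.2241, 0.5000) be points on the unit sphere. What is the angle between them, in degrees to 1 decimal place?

u·v = 0.8365; |u| = 1.0000, |v| = 1.0000.
cos θ = (u·v)/(|u||v|) = 0.8365, so θ = 33.2°.

33.2°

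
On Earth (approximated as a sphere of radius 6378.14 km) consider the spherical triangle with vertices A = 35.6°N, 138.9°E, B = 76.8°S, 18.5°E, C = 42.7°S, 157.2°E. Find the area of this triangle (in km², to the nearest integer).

26672259 km²

Side lengths (central angles): a = 1.0073, b = 1.3974, c = 2.2925 rad; semiperimeter s = 2.3486.
By l'Huilier's theorem, tan(E/4) = √[tan(s/2) tan((s−a)/2) tan((s−b)/2) tan((s−c)/2)], giving spherical excess E = 0.6556 rad.
Area = E·R² = 0.6556 × (6378.14)² ≈ 26672259 km².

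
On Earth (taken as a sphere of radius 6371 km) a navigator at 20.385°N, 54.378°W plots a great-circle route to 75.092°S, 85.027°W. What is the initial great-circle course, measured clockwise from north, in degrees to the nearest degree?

Δλ = -30.649° = -0.5349 rad.
y = sin Δλ · cos φ₂ = (-0.5098)(0.2573) = -0.1311
x = cos φ₁ sin φ₂ − sin φ₁ cos φ₂ cos Δλ = (0.9374)(-0.9663) − (0.3483)(0.2573)(0.8603) = -0.9829
θ = atan2(y, x) = -172.40°; adding 360° gives 188°.

188°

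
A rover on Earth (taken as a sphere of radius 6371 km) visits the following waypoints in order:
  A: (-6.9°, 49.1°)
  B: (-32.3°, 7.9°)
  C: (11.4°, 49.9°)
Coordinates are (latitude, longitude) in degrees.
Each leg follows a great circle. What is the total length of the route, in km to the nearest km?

11704 km

Leg A→B: central angle 0.8016 rad, distance 5106.8 km.
Leg B→C: central angle 1.0354 rad, distance 6596.8 km.
Total: 5106.8 + 6596.8 ≈ 11704 km.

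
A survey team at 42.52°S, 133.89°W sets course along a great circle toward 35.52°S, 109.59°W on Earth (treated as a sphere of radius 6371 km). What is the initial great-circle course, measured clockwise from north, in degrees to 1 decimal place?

With φ₁ = -0.7421, φ₂ = -0.6199, Δλ = 0.4241 rad, the forward-azimuth formula gives
θ = atan2( sin Δλ cos φ₂ , cos φ₁ sin φ₂ − sin φ₁ cos φ₂ cos Δλ ) = atan2(0.3349, 0.0731) = 77.68°.
So the initial bearing is 77.7°.

77.7°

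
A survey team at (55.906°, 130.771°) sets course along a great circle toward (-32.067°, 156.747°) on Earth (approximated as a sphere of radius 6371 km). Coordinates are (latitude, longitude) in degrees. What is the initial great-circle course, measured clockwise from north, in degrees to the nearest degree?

158°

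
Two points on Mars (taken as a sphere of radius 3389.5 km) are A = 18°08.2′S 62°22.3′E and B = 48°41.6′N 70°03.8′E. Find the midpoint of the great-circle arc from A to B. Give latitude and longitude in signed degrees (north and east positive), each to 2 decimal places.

15.31°, 65.52°

The central angle between A and B is δ = 1.1725 rad.
With f = 0.5, the slerp weights are sin((1−f)δ)/sin δ = 0.6002 and sin(fδ)/sin δ = 0.6002.
Weighted sum of the unit vectors: (0.6002)·(0.4407,0.8420,-0.3113) + (0.6002)·(0.2251,0.6205,0.7512) = (0.3996, 0.8778, 0.2640).
Converting back: φ = atan2(z, √(x²+y²)) = 15.31°, λ = atan2(y, x) = 65.52°.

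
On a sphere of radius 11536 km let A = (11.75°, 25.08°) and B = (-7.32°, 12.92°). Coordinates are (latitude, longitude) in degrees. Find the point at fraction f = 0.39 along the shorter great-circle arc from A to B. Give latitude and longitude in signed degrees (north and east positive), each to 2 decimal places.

Central angle δ = 0.3941 rad. Interpolating on the sphere with fraction f = 0.39:
P = [sin((1−f)δ)·A + sin(fδ)·B] / sin δ = 0.6201·A + 0.3987·B in Cartesian coordinates,
giving P = (0.9353, 0.3458, 0.0755), i.e. latitude 4.33°, longitude 20.29°.

4.33°, 20.29°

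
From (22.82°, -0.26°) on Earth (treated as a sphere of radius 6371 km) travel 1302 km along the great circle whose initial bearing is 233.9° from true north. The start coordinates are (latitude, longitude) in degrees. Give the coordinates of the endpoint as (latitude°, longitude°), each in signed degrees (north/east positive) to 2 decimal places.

Angular distance δ = d/R = 1302/6371 = 0.20436 rad; initial bearing θ = 4.0823 rad.
sin φ₂ = sin φ₁ cos δ + cos φ₁ sin δ cos θ = (0.3878)(0.9792) + (0.9217)(0.2029)(-0.5892) = 0.2696, so φ₂ = 15.64°.
Δλ = atan2(sin θ sin δ cos φ₁, cos δ − sin φ₁ sin φ₂) = atan2(-0.1511, 0.8746) = -9.804°.
λ₂ = -0.260° − 9.804° = -10.06°.

15.64°, -10.06°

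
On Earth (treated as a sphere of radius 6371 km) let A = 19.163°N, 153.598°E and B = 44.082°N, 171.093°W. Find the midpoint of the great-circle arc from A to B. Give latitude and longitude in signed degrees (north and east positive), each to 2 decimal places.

32.85°, 168.77°

Central angle δ = 0.6728 rad. Interpolating on the sphere with fraction f = 0.5:
P = [sin((1−f)δ)·A + sin(fδ)·B] / sin δ = 0.5297·A + 0.5297·B in Cartesian coordinates,
giving P = (-0.8241, 0.1636, 0.5424), i.e. latitude 32.85°, longitude 168.77°.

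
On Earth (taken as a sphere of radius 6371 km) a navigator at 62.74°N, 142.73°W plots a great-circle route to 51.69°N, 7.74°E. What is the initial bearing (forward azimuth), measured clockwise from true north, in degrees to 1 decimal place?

With φ₁ = 1.0950, φ₂ = 0.9022, Δλ = 2.6262 rad, the forward-azimuth formula gives
θ = atan2( sin Δλ cos φ₂ , cos φ₁ sin φ₂ − sin φ₁ cos φ₂ cos Δλ ) = atan2(0.3055, 0.8389) = 20.01°.
So the initial bearing is 20.0°.

20.0°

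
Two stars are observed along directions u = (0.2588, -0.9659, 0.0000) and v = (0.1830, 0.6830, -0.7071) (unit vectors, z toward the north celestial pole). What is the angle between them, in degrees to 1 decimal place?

127.8°

u·v = -0.6123; |u| = 1.0000, |v| = 1.0000.
cos θ = (u·v)/(|u||v|) = -0.6124, so θ = 127.8°.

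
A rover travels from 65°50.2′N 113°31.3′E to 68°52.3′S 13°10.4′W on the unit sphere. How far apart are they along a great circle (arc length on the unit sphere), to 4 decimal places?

Let φ₁ = 1.1491 rad, φ₂ = -1.2020 rad, and Δλ = -2.2112 rad.
Haversine: a = sin²(Δφ/2) + cos φ₁ cos φ₂ sin²(Δλ/2) = 0.8517 + (0.4093)(0.3605)(0.7988) = 0.96961.
Central angle c = 2·arcsin(√a) = 2.79114 rad.
On the unit sphere the arc length equals the central angle: 2.7911.

2.7911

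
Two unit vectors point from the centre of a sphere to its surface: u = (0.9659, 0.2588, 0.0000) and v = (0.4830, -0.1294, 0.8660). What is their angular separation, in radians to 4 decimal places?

1.1229 rad

u·v = 0.4330; |u| = 1.0000, |v| = 1.0000.
cos θ = (u·v)/(|u||v|) = 0.4331, so θ = 1.1229 rad.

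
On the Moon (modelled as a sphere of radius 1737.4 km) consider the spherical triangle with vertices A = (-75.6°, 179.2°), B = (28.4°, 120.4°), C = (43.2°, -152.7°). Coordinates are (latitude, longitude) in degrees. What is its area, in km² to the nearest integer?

6019564 km²

Side lengths (central angles): a = 1.2022, b = 2.0980, c = 1.9255 rad; semiperimeter s = 2.6129.
By l'Huilier's theorem, tan(E/4) = √[tan(s/2) tan((s−a)/2) tan((s−b)/2) tan((s−c)/2)], giving spherical excess E = 1.9942 rad.
Area = E·R² = 1.9942 × (1737.4)² ≈ 6019564 km².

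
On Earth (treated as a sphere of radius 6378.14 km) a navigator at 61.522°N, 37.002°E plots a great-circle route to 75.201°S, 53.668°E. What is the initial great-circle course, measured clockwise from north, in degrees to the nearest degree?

174°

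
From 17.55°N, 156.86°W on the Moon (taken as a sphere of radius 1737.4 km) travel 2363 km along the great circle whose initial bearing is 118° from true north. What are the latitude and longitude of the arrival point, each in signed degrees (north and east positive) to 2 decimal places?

Angular distance δ = d/R = 2363/1737.4 = 1.36008 rad; initial bearing θ = 2.0595 rad.
sin φ₂ = sin φ₁ cos δ + cos φ₁ sin δ cos θ = (0.3015)(0.2092) + (0.9535)(0.9779)(-0.4695) = -0.3746, so φ₂ = -22.00°.
Δλ = atan2(sin θ sin δ cos φ₁, cos δ − sin φ₁ sin φ₂) = atan2(0.8232, 0.3221) = 68.629°.
λ₂ = -156.860° + 68.629° = -88.23°.

-22.00°, -88.23°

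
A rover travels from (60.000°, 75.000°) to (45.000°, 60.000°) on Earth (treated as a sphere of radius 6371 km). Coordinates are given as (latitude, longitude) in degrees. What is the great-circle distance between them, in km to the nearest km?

Let φ₁ = 1.0472 rad, φ₂ = 0.7854 rad, and Δλ = -0.2618 rad.
cos c = sin φ₁ sin φ₂ + cos φ₁ cos φ₂ cos Δλ = (0.8660)(0.7071) + (0.5000)(0.7071)(0.9659) = 0.95388,
so c = arccos(0.95388) = 0.30489 rad.
Distance = R·c = 6371 × 0.3049 ≈ 1942 km.

1942 km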